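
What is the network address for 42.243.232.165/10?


IP:   00101010.11110011.11101000.10100101
Mask: 11111111.11000000.00000000.00000000
AND operation:
Net:  00101010.11000000.00000000.00000000
Network: 42.192.0.0/10


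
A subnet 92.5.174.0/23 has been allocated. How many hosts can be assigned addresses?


Host bits = 32 - 23 = 9
Total addresses = 2^9 = 512
Usable = total - 2 (network and broadcast)
Usable hosts: 510


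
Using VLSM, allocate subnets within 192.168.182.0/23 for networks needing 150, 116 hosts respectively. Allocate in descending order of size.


150 hosts -> /24 (254 usable): 192.168.182.0/24
116 hosts -> /25 (126 usable): 192.168.183.0/25
Allocation: 192.168.182.0/24 (150 hosts, 254 usable); 192.168.183.0/25 (116 hosts, 126 usable)


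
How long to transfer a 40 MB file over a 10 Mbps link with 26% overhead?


Effective throughput = 10 * (1 - 26/100) = 7.4 Mbps
File size in Mb = 40 * 8 = 320 Mb
Time = 320 / 7.4
Time = 43.2432 seconds


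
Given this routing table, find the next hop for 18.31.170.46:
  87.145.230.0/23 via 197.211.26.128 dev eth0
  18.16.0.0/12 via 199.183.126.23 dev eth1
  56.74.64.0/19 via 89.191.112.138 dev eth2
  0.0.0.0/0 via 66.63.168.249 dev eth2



Longest prefix match for 18.31.170.46:
  /23 87.145.230.0: no
  /12 18.16.0.0: MATCH
  /19 56.74.64.0: no
  /0 0.0.0.0: MATCH
Selected: next-hop 199.183.126.23 via eth1 (matched /12)


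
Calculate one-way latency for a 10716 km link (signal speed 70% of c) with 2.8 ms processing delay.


Speed = 0.7 * 3e5 km/s = 210000 km/s
Propagation delay = 10716 / 210000 = 0.051 s = 51.0286 ms
Processing delay = 2.8 ms
Total one-way latency = 53.8286 ms


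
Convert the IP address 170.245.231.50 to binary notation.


170 = 10101010
245 = 11110101
231 = 11100111
50 = 00110010
Binary: 10101010.11110101.11100111.00110010


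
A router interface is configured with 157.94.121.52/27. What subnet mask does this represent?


/27 means 27 network bits, 5 host bits
Binary: 11111111111111111111111111100000
Mask: 255.255.255.224


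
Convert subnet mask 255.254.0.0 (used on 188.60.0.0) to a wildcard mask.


Subnet mask: 255.254.0.0
Wildcard = 255.255.255.255 - subnet mask
255 - 255 = 0
255 - 254 = 1
255 - 0 = 255
255 - 0 = 255
Wildcard: 0.1.255.255


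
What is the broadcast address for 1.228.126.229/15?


Network: 1.228.0.0/15
Host bits = 17
Set all host bits to 1:
Broadcast: 1.229.255.255


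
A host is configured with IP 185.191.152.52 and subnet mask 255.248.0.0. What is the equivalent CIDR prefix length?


Binary: 11111111.11111000.00000000.00000000
Count leading 1s
Prefix: /13


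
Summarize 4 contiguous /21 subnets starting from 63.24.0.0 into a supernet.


Original prefix: /21
Number of subnets: 4 = 2^2
New prefix = 21 - 2 = 19
Supernet: 63.24.0.0/19


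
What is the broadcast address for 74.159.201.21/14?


Network: 74.156.0.0/14
Host bits = 18
Set all host bits to 1:
Broadcast: 74.159.255.255


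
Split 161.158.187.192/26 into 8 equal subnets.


New prefix = 26 + 3 = 29
Each subnet has 8 addresses
  161.158.187.192/29
  161.158.187.200/29
  161.158.187.208/29
  161.158.187.216/29
  161.158.187.224/29
  161.158.187.232/29
  161.158.187.240/29
  161.158.187.248/29
Subnets: 161.158.187.192/29, 161.158.187.200/29, 161.158.187.208/29, 161.158.187.216/29, 161.158.187.224/29, 161.158.187.232/29, 161.158.187.240/29, 161.158.187.248/29


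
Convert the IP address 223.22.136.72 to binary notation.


223 = 11011111
22 = 00010110
136 = 10001000
72 = 01001000
Binary: 11011111.00010110.10001000.01001000


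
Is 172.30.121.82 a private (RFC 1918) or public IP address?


RFC 1918 private ranges:
  10.0.0.0/8 (10.0.0.0 - 10.255.255.255)
  172.16.0.0/12 (172.16.0.0 - 172.31.255.255)
  192.168.0.0/16 (192.168.0.0 - 192.168.255.255)
Private (in 172.16.0.0/12)


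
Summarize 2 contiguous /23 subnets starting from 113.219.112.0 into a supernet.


Original prefix: /23
Number of subnets: 2 = 2^1
New prefix = 23 - 1 = 22
Supernet: 113.219.112.0/22


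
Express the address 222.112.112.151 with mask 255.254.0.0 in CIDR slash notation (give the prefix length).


Binary: 11111111.11111110.00000000.00000000
Count leading 1s
Prefix: /15


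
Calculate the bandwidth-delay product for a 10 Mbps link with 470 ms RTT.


BDP = bandwidth * RTT
= 10 Mbps * 470 ms
= 10 * 1e6 * 470 / 1000 bits
= 4700000 bits
= 587500 bytes
= 573.7305 KB
BDP = 4700000 bits (587500 bytes)


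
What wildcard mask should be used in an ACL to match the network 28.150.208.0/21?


Subnet mask: 255.255.248.0
Wildcard = 255.255.255.255 - subnet mask
255 - 255 = 0
255 - 255 = 0
255 - 248 = 7
255 - 0 = 255
Wildcard: 0.0.7.255


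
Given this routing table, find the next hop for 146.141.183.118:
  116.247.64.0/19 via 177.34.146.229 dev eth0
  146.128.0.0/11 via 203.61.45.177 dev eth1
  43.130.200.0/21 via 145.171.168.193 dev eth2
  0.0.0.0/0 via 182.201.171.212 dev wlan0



Longest prefix match for 146.141.183.118:
  /19 116.247.64.0: no
  /11 146.128.0.0: MATCH
  /21 43.130.200.0: no
  /0 0.0.0.0: MATCH
Selected: next-hop 203.61.45.177 via eth1 (matched /11)


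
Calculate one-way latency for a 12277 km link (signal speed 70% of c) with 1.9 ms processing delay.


Speed = 0.7 * 3e5 km/s = 210000 km/s
Propagation delay = 12277 / 210000 = 0.0585 s = 58.4619 ms
Processing delay = 1.9 ms
Total one-way latency = 60.3619 ms


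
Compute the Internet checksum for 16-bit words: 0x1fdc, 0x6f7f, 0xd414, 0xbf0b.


Sum all words (with carry folding):
+ 0x1fdc = 0x1fdc
+ 0x6f7f = 0x8f5b
+ 0xd414 = 0x6370
+ 0xbf0b = 0x227c
One's complement: ~0x227c
Checksum = 0xdd83


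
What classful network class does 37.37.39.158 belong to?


First octet: 37
Binary: 00100101
0xxxxxxx -> Class A (1-126)
Class A, default mask 255.0.0.0 (/8)


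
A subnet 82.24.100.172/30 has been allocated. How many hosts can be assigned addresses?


Host bits = 32 - 30 = 2
Total addresses = 2^2 = 4
Usable = total - 2 (network and broadcast)
Usable hosts: 2


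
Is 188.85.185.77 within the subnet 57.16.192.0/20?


Subnet network: 57.16.192.0
Test IP AND mask: 188.85.176.0
No, 188.85.185.77 is not in 57.16.192.0/20


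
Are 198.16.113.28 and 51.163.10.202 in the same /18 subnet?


Mask: 255.255.192.0
198.16.113.28 AND mask = 198.16.64.0
51.163.10.202 AND mask = 51.163.0.0
No, different subnets (198.16.64.0 vs 51.163.0.0)


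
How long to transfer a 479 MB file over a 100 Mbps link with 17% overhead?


Effective throughput = 100 * (1 - 17/100) = 83 Mbps
File size in Mb = 479 * 8 = 3832 Mb
Time = 3832 / 83
Time = 46.1687 seconds


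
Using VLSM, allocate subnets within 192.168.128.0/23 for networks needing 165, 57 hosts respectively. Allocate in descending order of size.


165 hosts -> /24 (254 usable): 192.168.128.0/24
57 hosts -> /26 (62 usable): 192.168.129.0/26
Allocation: 192.168.128.0/24 (165 hosts, 254 usable); 192.168.129.0/26 (57 hosts, 62 usable)


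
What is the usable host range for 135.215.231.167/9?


Network: 135.128.0.0
Broadcast: 135.255.255.255
First usable = network + 1
Last usable = broadcast - 1
Range: 135.128.0.1 to 135.255.255.254


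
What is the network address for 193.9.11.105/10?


IP:   11000001.00001001.00001011.01101001
Mask: 11111111.11000000.00000000.00000000
AND operation:
Net:  11000001.00000000.00000000.00000000
Network: 193.0.0.0/10


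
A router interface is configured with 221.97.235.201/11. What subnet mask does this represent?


/11 means 11 network bits, 21 host bits
Binary: 11111111111000000000000000000000
Mask: 255.224.0.0


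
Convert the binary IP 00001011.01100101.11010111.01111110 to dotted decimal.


00001011 = 11
01100101 = 101
11010111 = 215
01111110 = 126
IP: 11.101.215.126


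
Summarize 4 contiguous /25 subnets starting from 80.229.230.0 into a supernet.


Original prefix: /25
Number of subnets: 4 = 2^2
New prefix = 25 - 2 = 23
Supernet: 80.229.230.0/23


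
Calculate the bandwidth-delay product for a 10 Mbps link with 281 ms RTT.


BDP = bandwidth * RTT
= 10 Mbps * 281 ms
= 10 * 1e6 * 281 / 1000 bits
= 2810000 bits
= 351250 bytes
= 343.0176 KB
BDP = 2810000 bits (351250 bytes)


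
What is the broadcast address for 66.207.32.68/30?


Network: 66.207.32.68/30
Host bits = 2
Set all host bits to 1:
Broadcast: 66.207.32.71


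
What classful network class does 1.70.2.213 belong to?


First octet: 1
Binary: 00000001
0xxxxxxx -> Class A (1-126)
Class A, default mask 255.0.0.0 (/8)


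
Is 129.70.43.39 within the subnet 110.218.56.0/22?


Subnet network: 110.218.56.0
Test IP AND mask: 129.70.40.0
No, 129.70.43.39 is not in 110.218.56.0/22


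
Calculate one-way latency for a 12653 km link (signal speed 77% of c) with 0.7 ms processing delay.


Speed = 0.77 * 3e5 km/s = 231000 km/s
Propagation delay = 12653 / 231000 = 0.0548 s = 54.7749 ms
Processing delay = 0.7 ms
Total one-way latency = 55.4749 ms


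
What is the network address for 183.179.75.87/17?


IP:   10110111.10110011.01001011.01010111
Mask: 11111111.11111111.10000000.00000000
AND operation:
Net:  10110111.10110011.00000000.00000000
Network: 183.179.0.0/17


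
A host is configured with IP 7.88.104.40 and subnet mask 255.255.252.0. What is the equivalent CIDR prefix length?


Binary: 11111111.11111111.11111100.00000000
Count leading 1s
Prefix: /22


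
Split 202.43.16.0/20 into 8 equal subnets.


New prefix = 20 + 3 = 23
Each subnet has 512 addresses
  202.43.16.0/23
  202.43.18.0/23
  202.43.20.0/23
  202.43.22.0/23
  202.43.24.0/23
  202.43.26.0/23
  202.43.28.0/23
  202.43.30.0/23
Subnets: 202.43.16.0/23, 202.43.18.0/23, 202.43.20.0/23, 202.43.22.0/23, 202.43.24.0/23, 202.43.26.0/23, 202.43.28.0/23, 202.43.30.0/23


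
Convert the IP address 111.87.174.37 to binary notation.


111 = 01101111
87 = 01010111
174 = 10101110
37 = 00100101
Binary: 01101111.01010111.10101110.00100101


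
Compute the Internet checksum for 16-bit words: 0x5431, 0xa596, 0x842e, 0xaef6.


Sum all words (with carry folding):
+ 0x5431 = 0x5431
+ 0xa596 = 0xf9c7
+ 0x842e = 0x7df6
+ 0xaef6 = 0x2ced
One's complement: ~0x2ced
Checksum = 0xd312


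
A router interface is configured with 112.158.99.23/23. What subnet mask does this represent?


/23 means 23 network bits, 9 host bits
Binary: 11111111111111111111111000000000
Mask: 255.255.254.0


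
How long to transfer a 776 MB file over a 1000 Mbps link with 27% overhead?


Effective throughput = 1000 * (1 - 27/100) = 730 Mbps
File size in Mb = 776 * 8 = 6208 Mb
Time = 6208 / 730
Time = 8.5041 seconds


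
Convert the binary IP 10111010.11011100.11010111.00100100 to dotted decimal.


10111010 = 186
11011100 = 220
11010111 = 215
00100100 = 36
IP: 186.220.215.36


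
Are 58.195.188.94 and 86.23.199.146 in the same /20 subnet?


Mask: 255.255.240.0
58.195.188.94 AND mask = 58.195.176.0
86.23.199.146 AND mask = 86.23.192.0
No, different subnets (58.195.176.0 vs 86.23.192.0)


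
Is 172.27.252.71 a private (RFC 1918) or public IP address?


RFC 1918 private ranges:
  10.0.0.0/8 (10.0.0.0 - 10.255.255.255)
  172.16.0.0/12 (172.16.0.0 - 172.31.255.255)
  192.168.0.0/16 (192.168.0.0 - 192.168.255.255)
Private (in 172.16.0.0/12)


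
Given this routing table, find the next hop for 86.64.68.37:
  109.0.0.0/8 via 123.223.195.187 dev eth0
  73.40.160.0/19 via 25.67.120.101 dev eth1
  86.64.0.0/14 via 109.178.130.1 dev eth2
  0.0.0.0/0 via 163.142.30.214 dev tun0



Longest prefix match for 86.64.68.37:
  /8 109.0.0.0: no
  /19 73.40.160.0: no
  /14 86.64.0.0: MATCH
  /0 0.0.0.0: MATCH
Selected: next-hop 109.178.130.1 via eth2 (matched /14)


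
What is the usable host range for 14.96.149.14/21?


Network: 14.96.144.0
Broadcast: 14.96.151.255
First usable = network + 1
Last usable = broadcast - 1
Range: 14.96.144.1 to 14.96.151.254


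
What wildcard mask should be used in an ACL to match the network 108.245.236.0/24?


Subnet mask: 255.255.255.0
Wildcard = 255.255.255.255 - subnet mask
255 - 255 = 0
255 - 255 = 0
255 - 255 = 0
255 - 0 = 255
Wildcard: 0.0.0.255


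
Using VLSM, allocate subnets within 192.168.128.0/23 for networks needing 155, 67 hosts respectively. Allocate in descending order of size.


155 hosts -> /24 (254 usable): 192.168.128.0/24
67 hosts -> /25 (126 usable): 192.168.129.0/25
Allocation: 192.168.128.0/24 (155 hosts, 254 usable); 192.168.129.0/25 (67 hosts, 126 usable)


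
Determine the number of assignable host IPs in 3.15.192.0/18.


Host bits = 32 - 18 = 14
Total addresses = 2^14 = 16384
Usable = total - 2 (network and broadcast)
Usable hosts: 16382


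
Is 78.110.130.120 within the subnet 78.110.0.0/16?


Subnet network: 78.110.0.0
Test IP AND mask: 78.110.0.0
Yes, 78.110.130.120 is in 78.110.0.0/16


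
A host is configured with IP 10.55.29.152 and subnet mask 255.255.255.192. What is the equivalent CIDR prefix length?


Binary: 11111111.11111111.11111111.11000000
Count leading 1s
Prefix: /26


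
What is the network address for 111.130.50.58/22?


IP:   01101111.10000010.00110010.00111010
Mask: 11111111.11111111.11111100.00000000
AND operation:
Net:  01101111.10000010.00110000.00000000
Network: 111.130.48.0/22


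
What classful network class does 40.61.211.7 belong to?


First octet: 40
Binary: 00101000
0xxxxxxx -> Class A (1-126)
Class A, default mask 255.0.0.0 (/8)


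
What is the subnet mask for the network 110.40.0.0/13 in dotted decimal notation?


/13 means 13 network bits, 19 host bits
Binary: 11111111111110000000000000000000
Mask: 255.248.0.0


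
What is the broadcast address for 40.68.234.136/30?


Network: 40.68.234.136/30
Host bits = 2
Set all host bits to 1:
Broadcast: 40.68.234.139


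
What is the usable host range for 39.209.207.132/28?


Network: 39.209.207.128
Broadcast: 39.209.207.143
First usable = network + 1
Last usable = broadcast - 1
Range: 39.209.207.129 to 39.209.207.142


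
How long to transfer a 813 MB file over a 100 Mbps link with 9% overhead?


Effective throughput = 100 * (1 - 9/100) = 91 Mbps
File size in Mb = 813 * 8 = 6504 Mb
Time = 6504 / 91
Time = 71.4725 seconds


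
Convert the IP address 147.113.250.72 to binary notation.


147 = 10010011
113 = 01110001
250 = 11111010
72 = 01001000
Binary: 10010011.01110001.11111010.01001000


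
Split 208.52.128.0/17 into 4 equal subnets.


New prefix = 17 + 2 = 19
Each subnet has 8192 addresses
  208.52.128.0/19
  208.52.160.0/19
  208.52.192.0/19
  208.52.224.0/19
Subnets: 208.52.128.0/19, 208.52.160.0/19, 208.52.192.0/19, 208.52.224.0/19


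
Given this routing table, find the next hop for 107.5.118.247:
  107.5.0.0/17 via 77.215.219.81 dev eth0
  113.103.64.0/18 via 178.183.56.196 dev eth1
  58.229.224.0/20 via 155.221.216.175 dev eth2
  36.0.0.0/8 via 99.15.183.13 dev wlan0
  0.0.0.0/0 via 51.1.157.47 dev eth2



Longest prefix match for 107.5.118.247:
  /17 107.5.0.0: MATCH
  /18 113.103.64.0: no
  /20 58.229.224.0: no
  /8 36.0.0.0: no
  /0 0.0.0.0: MATCH
Selected: next-hop 77.215.219.81 via eth0 (matched /17)


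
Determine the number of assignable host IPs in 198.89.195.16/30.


Host bits = 32 - 30 = 2
Total addresses = 2^2 = 4
Usable = total - 2 (network and broadcast)
Usable hosts: 2


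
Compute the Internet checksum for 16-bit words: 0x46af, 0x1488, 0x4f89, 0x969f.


Sum all words (with carry folding):
+ 0x46af = 0x46af
+ 0x1488 = 0x5b37
+ 0x4f89 = 0xaac0
+ 0x969f = 0x4160
One's complement: ~0x4160
Checksum = 0xbe9f


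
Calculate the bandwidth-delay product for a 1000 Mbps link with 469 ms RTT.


BDP = bandwidth * RTT
= 1000 Mbps * 469 ms
= 1000 * 1e6 * 469 / 1000 bits
= 469000000 bits
= 58625000 bytes
= 57250.9766 KB
BDP = 469000000 bits (58625000 bytes)


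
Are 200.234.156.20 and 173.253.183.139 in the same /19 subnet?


Mask: 255.255.224.0
200.234.156.20 AND mask = 200.234.128.0
173.253.183.139 AND mask = 173.253.160.0
No, different subnets (200.234.128.0 vs 173.253.160.0)


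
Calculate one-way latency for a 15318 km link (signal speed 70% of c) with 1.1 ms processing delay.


Speed = 0.7 * 3e5 km/s = 210000 km/s
Propagation delay = 15318 / 210000 = 0.0729 s = 72.9429 ms
Processing delay = 1.1 ms
Total one-way latency = 74.0429 ms


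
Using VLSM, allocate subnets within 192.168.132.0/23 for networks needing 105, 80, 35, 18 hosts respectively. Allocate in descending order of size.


105 hosts -> /25 (126 usable): 192.168.132.0/25
80 hosts -> /25 (126 usable): 192.168.132.128/25
35 hosts -> /26 (62 usable): 192.168.133.0/26
18 hosts -> /27 (30 usable): 192.168.133.64/27
Allocation: 192.168.132.0/25 (105 hosts, 126 usable); 192.168.132.128/25 (80 hosts, 126 usable); 192.168.133.0/26 (35 hosts, 62 usable); 192.168.133.64/27 (18 hosts, 30 usable)


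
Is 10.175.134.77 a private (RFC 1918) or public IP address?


RFC 1918 private ranges:
  10.0.0.0/8 (10.0.0.0 - 10.255.255.255)
  172.16.0.0/12 (172.16.0.0 - 172.31.255.255)
  192.168.0.0/16 (192.168.0.0 - 192.168.255.255)
Private (in 10.0.0.0/8)


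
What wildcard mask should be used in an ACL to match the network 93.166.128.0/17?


Subnet mask: 255.255.128.0
Wildcard = 255.255.255.255 - subnet mask
255 - 255 = 0
255 - 255 = 0
255 - 128 = 127
255 - 0 = 255
Wildcard: 0.0.127.255


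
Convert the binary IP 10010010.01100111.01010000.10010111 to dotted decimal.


10010010 = 146
01100111 = 103
01010000 = 80
10010111 = 151
IP: 146.103.80.151


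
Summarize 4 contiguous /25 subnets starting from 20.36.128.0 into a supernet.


Original prefix: /25
Number of subnets: 4 = 2^2
New prefix = 25 - 2 = 23
Supernet: 20.36.128.0/23


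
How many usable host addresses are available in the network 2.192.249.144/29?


Host bits = 32 - 29 = 3
Total addresses = 2^3 = 8
Usable = total - 2 (network and broadcast)
Usable hosts: 6


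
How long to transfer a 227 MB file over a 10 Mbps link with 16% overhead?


Effective throughput = 10 * (1 - 16/100) = 8.4 Mbps
File size in Mb = 227 * 8 = 1816 Mb
Time = 1816 / 8.4
Time = 216.1905 seconds


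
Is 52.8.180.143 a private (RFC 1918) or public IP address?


RFC 1918 private ranges:
  10.0.0.0/8 (10.0.0.0 - 10.255.255.255)
  172.16.0.0/12 (172.16.0.0 - 172.31.255.255)
  192.168.0.0/16 (192.168.0.0 - 192.168.255.255)
Public (not in any RFC 1918 range)


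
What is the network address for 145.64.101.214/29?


IP:   10010001.01000000.01100101.11010110
Mask: 11111111.11111111.11111111.11111000
AND operation:
Net:  10010001.01000000.01100101.11010000
Network: 145.64.101.208/29


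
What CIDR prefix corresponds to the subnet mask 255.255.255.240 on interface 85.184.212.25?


Binary: 11111111.11111111.11111111.11110000
Count leading 1s
Prefix: /28


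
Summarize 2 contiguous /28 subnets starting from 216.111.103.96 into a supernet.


Original prefix: /28
Number of subnets: 2 = 2^1
New prefix = 28 - 1 = 27
Supernet: 216.111.103.96/27


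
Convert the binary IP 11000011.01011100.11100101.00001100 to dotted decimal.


11000011 = 195
01011100 = 92
11100101 = 229
00001100 = 12
IP: 195.92.229.12


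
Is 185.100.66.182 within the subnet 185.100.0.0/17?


Subnet network: 185.100.0.0
Test IP AND mask: 185.100.0.0
Yes, 185.100.66.182 is in 185.100.0.0/17


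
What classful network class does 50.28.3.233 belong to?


First octet: 50
Binary: 00110010
0xxxxxxx -> Class A (1-126)
Class A, default mask 255.0.0.0 (/8)


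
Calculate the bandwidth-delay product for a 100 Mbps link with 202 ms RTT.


BDP = bandwidth * RTT
= 100 Mbps * 202 ms
= 100 * 1e6 * 202 / 1000 bits
= 20200000 bits
= 2525000 bytes
= 2465.8203 KB
BDP = 20200000 bits (2525000 bytes)


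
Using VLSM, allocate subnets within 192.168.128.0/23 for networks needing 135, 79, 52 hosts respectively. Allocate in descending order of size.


135 hosts -> /24 (254 usable): 192.168.128.0/24
79 hosts -> /25 (126 usable): 192.168.129.0/25
52 hosts -> /26 (62 usable): 192.168.129.128/26
Allocation: 192.168.128.0/24 (135 hosts, 254 usable); 192.168.129.0/25 (79 hosts, 126 usable); 192.168.129.128/26 (52 hosts, 62 usable)


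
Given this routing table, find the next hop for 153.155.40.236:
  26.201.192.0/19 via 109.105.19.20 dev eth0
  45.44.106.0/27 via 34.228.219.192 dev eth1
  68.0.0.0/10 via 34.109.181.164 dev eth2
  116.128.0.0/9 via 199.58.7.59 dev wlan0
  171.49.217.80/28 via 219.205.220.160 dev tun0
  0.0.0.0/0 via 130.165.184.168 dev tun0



Longest prefix match for 153.155.40.236:
  /19 26.201.192.0: no
  /27 45.44.106.0: no
  /10 68.0.0.0: no
  /9 116.128.0.0: no
  /28 171.49.217.80: no
  /0 0.0.0.0: MATCH
Selected: next-hop 130.165.184.168 via tun0 (matched /0)


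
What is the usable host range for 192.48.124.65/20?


Network: 192.48.112.0
Broadcast: 192.48.127.255
First usable = network + 1
Last usable = broadcast - 1
Range: 192.48.112.1 to 192.48.127.254


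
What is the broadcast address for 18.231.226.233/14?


Network: 18.228.0.0/14
Host bits = 18
Set all host bits to 1:
Broadcast: 18.231.255.255


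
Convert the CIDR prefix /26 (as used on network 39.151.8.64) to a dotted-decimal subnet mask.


/26 means 26 network bits, 6 host bits
Binary: 11111111111111111111111111000000
Mask: 255.255.255.192


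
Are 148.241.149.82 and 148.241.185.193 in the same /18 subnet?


Mask: 255.255.192.0
148.241.149.82 AND mask = 148.241.128.0
148.241.185.193 AND mask = 148.241.128.0
Yes, same subnet (148.241.128.0)


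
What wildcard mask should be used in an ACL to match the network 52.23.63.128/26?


Subnet mask: 255.255.255.192
Wildcard = 255.255.255.255 - subnet mask
255 - 255 = 0
255 - 255 = 0
255 - 255 = 0
255 - 192 = 63
Wildcard: 0.0.0.63


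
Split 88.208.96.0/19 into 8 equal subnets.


New prefix = 19 + 3 = 22
Each subnet has 1024 addresses
  88.208.96.0/22
  88.208.100.0/22
  88.208.104.0/22
  88.208.108.0/22
  88.208.112.0/22
  88.208.116.0/22
  88.208.120.0/22
  88.208.124.0/22
Subnets: 88.208.96.0/22, 88.208.100.0/22, 88.208.104.0/22, 88.208.108.0/22, 88.208.112.0/22, 88.208.116.0/22, 88.208.120.0/22, 88.208.124.0/22


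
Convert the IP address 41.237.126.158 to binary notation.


41 = 00101001
237 = 11101101
126 = 01111110
158 = 10011110
Binary: 00101001.11101101.01111110.10011110


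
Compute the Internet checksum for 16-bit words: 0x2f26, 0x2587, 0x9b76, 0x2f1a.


Sum all words (with carry folding):
+ 0x2f26 = 0x2f26
+ 0x2587 = 0x54ad
+ 0x9b76 = 0xf023
+ 0x2f1a = 0x1f3e
One's complement: ~0x1f3e
Checksum = 0xe0c1


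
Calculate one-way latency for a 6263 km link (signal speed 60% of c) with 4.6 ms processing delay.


Speed = 0.6 * 3e5 km/s = 180000 km/s
Propagation delay = 6263 / 180000 = 0.0348 s = 34.7944 ms
Processing delay = 4.6 ms
Total one-way latency = 39.3944 ms


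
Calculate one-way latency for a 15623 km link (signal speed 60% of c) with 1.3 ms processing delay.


Speed = 0.6 * 3e5 km/s = 180000 km/s
Propagation delay = 15623 / 180000 = 0.0868 s = 86.7944 ms
Processing delay = 1.3 ms
Total one-way latency = 88.0944 ms


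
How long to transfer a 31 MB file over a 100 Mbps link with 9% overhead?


Effective throughput = 100 * (1 - 9/100) = 91 Mbps
File size in Mb = 31 * 8 = 248 Mb
Time = 248 / 91
Time = 2.7253 seconds


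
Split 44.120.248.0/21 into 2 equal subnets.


New prefix = 21 + 1 = 22
Each subnet has 1024 addresses
  44.120.248.0/22
  44.120.252.0/22
Subnets: 44.120.248.0/22, 44.120.252.0/22


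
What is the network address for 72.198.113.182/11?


IP:   01001000.11000110.01110001.10110110
Mask: 11111111.11100000.00000000.00000000
AND operation:
Net:  01001000.11000000.00000000.00000000
Network: 72.192.0.0/11


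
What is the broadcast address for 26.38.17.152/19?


Network: 26.38.0.0/19
Host bits = 13
Set all host bits to 1:
Broadcast: 26.38.31.255


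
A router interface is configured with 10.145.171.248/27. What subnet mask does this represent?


/27 means 27 network bits, 5 host bits
Binary: 11111111111111111111111111100000
Mask: 255.255.255.224


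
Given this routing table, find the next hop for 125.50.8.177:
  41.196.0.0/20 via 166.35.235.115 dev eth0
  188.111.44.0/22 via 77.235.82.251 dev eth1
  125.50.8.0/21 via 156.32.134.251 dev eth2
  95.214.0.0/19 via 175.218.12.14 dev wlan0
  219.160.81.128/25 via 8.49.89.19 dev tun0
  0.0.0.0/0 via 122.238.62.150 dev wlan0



Longest prefix match for 125.50.8.177:
  /20 41.196.0.0: no
  /22 188.111.44.0: no
  /21 125.50.8.0: MATCH
  /19 95.214.0.0: no
  /25 219.160.81.128: no
  /0 0.0.0.0: MATCH
Selected: next-hop 156.32.134.251 via eth2 (matched /21)


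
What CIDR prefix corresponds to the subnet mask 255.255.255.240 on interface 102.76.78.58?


Binary: 11111111.11111111.11111111.11110000
Count leading 1s
Prefix: /28


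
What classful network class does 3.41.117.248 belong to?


First octet: 3
Binary: 00000011
0xxxxxxx -> Class A (1-126)
Class A, default mask 255.0.0.0 (/8)


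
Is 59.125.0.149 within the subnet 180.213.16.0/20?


Subnet network: 180.213.16.0
Test IP AND mask: 59.125.0.0
No, 59.125.0.149 is not in 180.213.16.0/20


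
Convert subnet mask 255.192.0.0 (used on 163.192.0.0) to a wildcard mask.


Subnet mask: 255.192.0.0
Wildcard = 255.255.255.255 - subnet mask
255 - 255 = 0
255 - 192 = 63
255 - 0 = 255
255 - 0 = 255
Wildcard: 0.63.255.255


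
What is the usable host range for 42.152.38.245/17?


Network: 42.152.0.0
Broadcast: 42.152.127.255
First usable = network + 1
Last usable = broadcast - 1
Range: 42.152.0.1 to 42.152.127.254


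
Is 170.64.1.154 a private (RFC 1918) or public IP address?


RFC 1918 private ranges:
  10.0.0.0/8 (10.0.0.0 - 10.255.255.255)
  172.16.0.0/12 (172.16.0.0 - 172.31.255.255)
  192.168.0.0/16 (192.168.0.0 - 192.168.255.255)
Public (not in any RFC 1918 range)


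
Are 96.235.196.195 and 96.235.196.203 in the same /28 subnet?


Mask: 255.255.255.240
96.235.196.195 AND mask = 96.235.196.192
96.235.196.203 AND mask = 96.235.196.192
Yes, same subnet (96.235.196.192)


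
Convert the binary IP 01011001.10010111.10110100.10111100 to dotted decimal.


01011001 = 89
10010111 = 151
10110100 = 180
10111100 = 188
IP: 89.151.180.188


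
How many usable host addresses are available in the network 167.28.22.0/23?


Host bits = 32 - 23 = 9
Total addresses = 2^9 = 512
Usable = total - 2 (network and broadcast)
Usable hosts: 510


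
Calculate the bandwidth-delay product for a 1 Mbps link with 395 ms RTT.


BDP = bandwidth * RTT
= 1 Mbps * 395 ms
= 1 * 1e6 * 395 / 1000 bits
= 395000 bits
= 49375 bytes
= 48.2178 KB
BDP = 395000 bits (49375 bytes)


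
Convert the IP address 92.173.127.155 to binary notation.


92 = 01011100
173 = 10101101
127 = 01111111
155 = 10011011
Binary: 01011100.10101101.01111111.10011011


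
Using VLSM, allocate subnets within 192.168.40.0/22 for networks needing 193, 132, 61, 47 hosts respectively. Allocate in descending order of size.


193 hosts -> /24 (254 usable): 192.168.40.0/24
132 hosts -> /24 (254 usable): 192.168.41.0/24
61 hosts -> /26 (62 usable): 192.168.42.0/26
47 hosts -> /26 (62 usable): 192.168.42.64/26
Allocation: 192.168.40.0/24 (193 hosts, 254 usable); 192.168.41.0/24 (132 hosts, 254 usable); 192.168.42.0/26 (61 hosts, 62 usable); 192.168.42.64/26 (47 hosts, 62 usable)


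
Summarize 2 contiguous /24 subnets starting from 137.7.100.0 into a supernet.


Original prefix: /24
Number of subnets: 2 = 2^1
New prefix = 24 - 1 = 23
Supernet: 137.7.100.0/23


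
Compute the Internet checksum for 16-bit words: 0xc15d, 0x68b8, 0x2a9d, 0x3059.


Sum all words (with carry folding):
+ 0xc15d = 0xc15d
+ 0x68b8 = 0x2a16
+ 0x2a9d = 0x54b3
+ 0x3059 = 0x850c
One's complement: ~0x850c
Checksum = 0x7af3


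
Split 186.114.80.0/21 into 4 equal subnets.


New prefix = 21 + 2 = 23
Each subnet has 512 addresses
  186.114.80.0/23
  186.114.82.0/23
  186.114.84.0/23
  186.114.86.0/23
Subnets: 186.114.80.0/23, 186.114.82.0/23, 186.114.84.0/23, 186.114.86.0/23


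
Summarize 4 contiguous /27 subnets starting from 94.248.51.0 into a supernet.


Original prefix: /27
Number of subnets: 4 = 2^2
New prefix = 27 - 2 = 25
Supernet: 94.248.51.0/25


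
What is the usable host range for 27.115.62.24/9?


Network: 27.0.0.0
Broadcast: 27.127.255.255
First usable = network + 1
Last usable = broadcast - 1
Range: 27.0.0.1 to 27.127.255.254


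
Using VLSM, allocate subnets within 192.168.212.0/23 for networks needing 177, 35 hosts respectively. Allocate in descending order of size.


177 hosts -> /24 (254 usable): 192.168.212.0/24
35 hosts -> /26 (62 usable): 192.168.213.0/26
Allocation: 192.168.212.0/24 (177 hosts, 254 usable); 192.168.213.0/26 (35 hosts, 62 usable)


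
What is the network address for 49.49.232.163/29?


IP:   00110001.00110001.11101000.10100011
Mask: 11111111.11111111.11111111.11111000
AND operation:
Net:  00110001.00110001.11101000.10100000
Network: 49.49.232.160/29


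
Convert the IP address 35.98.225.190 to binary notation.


35 = 00100011
98 = 01100010
225 = 11100001
190 = 10111110
Binary: 00100011.01100010.11100001.10111110


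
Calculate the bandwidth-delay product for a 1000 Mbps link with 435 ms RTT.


BDP = bandwidth * RTT
= 1000 Mbps * 435 ms
= 1000 * 1e6 * 435 / 1000 bits
= 435000000 bits
= 54375000 bytes
= 53100.5859 KB
BDP = 435000000 bits (54375000 bytes)


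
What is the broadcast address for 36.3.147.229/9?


Network: 36.0.0.0/9
Host bits = 23
Set all host bits to 1:
Broadcast: 36.127.255.255


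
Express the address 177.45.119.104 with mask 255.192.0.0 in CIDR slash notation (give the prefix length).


Binary: 11111111.11000000.00000000.00000000
Count leading 1s
Prefix: /10


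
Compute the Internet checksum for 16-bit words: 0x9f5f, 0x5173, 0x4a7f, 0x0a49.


Sum all words (with carry folding):
+ 0x9f5f = 0x9f5f
+ 0x5173 = 0xf0d2
+ 0x4a7f = 0x3b52
+ 0x0a49 = 0x459b
One's complement: ~0x459b
Checksum = 0xba64


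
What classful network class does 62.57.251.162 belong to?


First octet: 62
Binary: 00111110
0xxxxxxx -> Class A (1-126)
Class A, default mask 255.0.0.0 (/8)


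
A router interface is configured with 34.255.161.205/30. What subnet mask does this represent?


/30 means 30 network bits, 2 host bits
Binary: 11111111111111111111111111111100
Mask: 255.255.255.252


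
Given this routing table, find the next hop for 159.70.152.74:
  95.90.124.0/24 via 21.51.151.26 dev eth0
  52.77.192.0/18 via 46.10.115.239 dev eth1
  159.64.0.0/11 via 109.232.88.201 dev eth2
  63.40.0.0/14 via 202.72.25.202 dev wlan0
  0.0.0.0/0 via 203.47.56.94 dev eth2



Longest prefix match for 159.70.152.74:
  /24 95.90.124.0: no
  /18 52.77.192.0: no
  /11 159.64.0.0: MATCH
  /14 63.40.0.0: no
  /0 0.0.0.0: MATCH
Selected: next-hop 109.232.88.201 via eth2 (matched /11)


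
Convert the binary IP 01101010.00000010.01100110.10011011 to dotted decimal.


01101010 = 106
00000010 = 2
01100110 = 102
10011011 = 155
IP: 106.2.102.155


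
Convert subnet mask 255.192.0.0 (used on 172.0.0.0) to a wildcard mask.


Subnet mask: 255.192.0.0
Wildcard = 255.255.255.255 - subnet mask
255 - 255 = 0
255 - 192 = 63
255 - 0 = 255
255 - 0 = 255
Wildcard: 0.63.255.255


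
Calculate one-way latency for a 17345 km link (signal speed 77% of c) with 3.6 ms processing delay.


Speed = 0.77 * 3e5 km/s = 231000 km/s
Propagation delay = 17345 / 231000 = 0.0751 s = 75.0866 ms
Processing delay = 3.6 ms
Total one-way latency = 78.6866 ms


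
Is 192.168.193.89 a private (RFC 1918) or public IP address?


RFC 1918 private ranges:
  10.0.0.0/8 (10.0.0.0 - 10.255.255.255)
  172.16.0.0/12 (172.16.0.0 - 172.31.255.255)
  192.168.0.0/16 (192.168.0.0 - 192.168.255.255)
Private (in 192.168.0.0/16)


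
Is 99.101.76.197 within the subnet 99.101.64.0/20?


Subnet network: 99.101.64.0
Test IP AND mask: 99.101.64.0
Yes, 99.101.76.197 is in 99.101.64.0/20


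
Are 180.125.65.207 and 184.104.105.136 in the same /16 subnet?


Mask: 255.255.0.0
180.125.65.207 AND mask = 180.125.0.0
184.104.105.136 AND mask = 184.104.0.0
No, different subnets (180.125.0.0 vs 184.104.0.0)


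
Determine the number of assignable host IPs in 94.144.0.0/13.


Host bits = 32 - 13 = 19
Total addresses = 2^19 = 524288
Usable = total - 2 (network and broadcast)
Usable hosts: 524286


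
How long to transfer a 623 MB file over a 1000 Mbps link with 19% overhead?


Effective throughput = 1000 * (1 - 19/100) = 810 Mbps
File size in Mb = 623 * 8 = 4984 Mb
Time = 4984 / 810
Time = 6.1531 seconds


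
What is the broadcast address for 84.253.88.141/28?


Network: 84.253.88.128/28
Host bits = 4
Set all host bits to 1:
Broadcast: 84.253.88.143


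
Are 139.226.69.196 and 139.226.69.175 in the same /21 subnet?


Mask: 255.255.248.0
139.226.69.196 AND mask = 139.226.64.0
139.226.69.175 AND mask = 139.226.64.0
Yes, same subnet (139.226.64.0)


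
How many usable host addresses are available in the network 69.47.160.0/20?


Host bits = 32 - 20 = 12
Total addresses = 2^12 = 4096
Usable = total - 2 (network and broadcast)
Usable hosts: 4094


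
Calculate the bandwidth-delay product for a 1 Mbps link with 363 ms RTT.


BDP = bandwidth * RTT
= 1 Mbps * 363 ms
= 1 * 1e6 * 363 / 1000 bits
= 363000 bits
= 45375 bytes
= 44.3115 KB
BDP = 363000 bits (45375 bytes)


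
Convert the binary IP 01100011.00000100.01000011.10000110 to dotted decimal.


01100011 = 99
00000100 = 4
01000011 = 67
10000110 = 134
IP: 99.4.67.134


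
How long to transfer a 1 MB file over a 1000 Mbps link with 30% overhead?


Effective throughput = 1000 * (1 - 30/100) = 700 Mbps
File size in Mb = 1 * 8 = 8 Mb
Time = 8 / 700
Time = 0.0114 seconds


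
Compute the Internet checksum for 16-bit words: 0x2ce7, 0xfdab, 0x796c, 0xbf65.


Sum all words (with carry folding):
+ 0x2ce7 = 0x2ce7
+ 0xfdab = 0x2a93
+ 0x796c = 0xa3ff
+ 0xbf65 = 0x6365
One's complement: ~0x6365
Checksum = 0x9c9a


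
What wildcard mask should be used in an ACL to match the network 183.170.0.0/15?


Subnet mask: 255.254.0.0
Wildcard = 255.255.255.255 - subnet mask
255 - 255 = 0
255 - 254 = 1
255 - 0 = 255
255 - 0 = 255
Wildcard: 0.1.255.255


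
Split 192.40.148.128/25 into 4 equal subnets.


New prefix = 25 + 2 = 27
Each subnet has 32 addresses
  192.40.148.128/27
  192.40.148.160/27
  192.40.148.192/27
  192.40.148.224/27
Subnets: 192.40.148.128/27, 192.40.148.160/27, 192.40.148.192/27, 192.40.148.224/27


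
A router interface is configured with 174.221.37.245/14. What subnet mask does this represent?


/14 means 14 network bits, 18 host bits
Binary: 11111111111111000000000000000000
Mask: 255.252.0.0


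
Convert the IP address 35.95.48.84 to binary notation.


35 = 00100011
95 = 01011111
48 = 00110000
84 = 01010100
Binary: 00100011.01011111.00110000.01010100


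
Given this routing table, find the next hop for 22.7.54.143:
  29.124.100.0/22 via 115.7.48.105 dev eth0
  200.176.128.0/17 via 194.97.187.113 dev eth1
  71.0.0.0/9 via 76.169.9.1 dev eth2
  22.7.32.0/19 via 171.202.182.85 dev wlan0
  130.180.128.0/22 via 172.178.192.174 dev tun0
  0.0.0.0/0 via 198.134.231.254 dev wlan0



Longest prefix match for 22.7.54.143:
  /22 29.124.100.0: no
  /17 200.176.128.0: no
  /9 71.0.0.0: no
  /19 22.7.32.0: MATCH
  /22 130.180.128.0: no
  /0 0.0.0.0: MATCH
Selected: next-hop 171.202.182.85 via wlan0 (matched /19)


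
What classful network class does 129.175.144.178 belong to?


First octet: 129
Binary: 10000001
10xxxxxx -> Class B (128-191)
Class B, default mask 255.255.0.0 (/16)


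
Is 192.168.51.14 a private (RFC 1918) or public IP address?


RFC 1918 private ranges:
  10.0.0.0/8 (10.0.0.0 - 10.255.255.255)
  172.16.0.0/12 (172.16.0.0 - 172.31.255.255)
  192.168.0.0/16 (192.168.0.0 - 192.168.255.255)
Private (in 192.168.0.0/16)


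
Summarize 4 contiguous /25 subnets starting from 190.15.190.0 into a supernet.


Original prefix: /25
Number of subnets: 4 = 2^2
New prefix = 25 - 2 = 23
Supernet: 190.15.190.0/23


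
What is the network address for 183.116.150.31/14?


IP:   10110111.01110100.10010110.00011111
Mask: 11111111.11111100.00000000.00000000
AND operation:
Net:  10110111.01110100.00000000.00000000
Network: 183.116.0.0/14


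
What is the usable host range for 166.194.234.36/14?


Network: 166.192.0.0
Broadcast: 166.195.255.255
First usable = network + 1
Last usable = broadcast - 1
Range: 166.192.0.1 to 166.195.255.254


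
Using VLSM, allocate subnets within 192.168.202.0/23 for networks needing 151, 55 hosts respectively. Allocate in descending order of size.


151 hosts -> /24 (254 usable): 192.168.202.0/24
55 hosts -> /26 (62 usable): 192.168.203.0/26
Allocation: 192.168.202.0/24 (151 hosts, 254 usable); 192.168.203.0/26 (55 hosts, 62 usable)


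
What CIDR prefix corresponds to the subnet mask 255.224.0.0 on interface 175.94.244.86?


Binary: 11111111.11100000.00000000.00000000
Count leading 1s
Prefix: /11


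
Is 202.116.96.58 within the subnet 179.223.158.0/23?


Subnet network: 179.223.158.0
Test IP AND mask: 202.116.96.0
No, 202.116.96.58 is not in 179.223.158.0/23


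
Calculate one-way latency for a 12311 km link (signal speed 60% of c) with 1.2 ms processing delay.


Speed = 0.6 * 3e5 km/s = 180000 km/s
Propagation delay = 12311 / 180000 = 0.0684 s = 68.3944 ms
Processing delay = 1.2 ms
Total one-way latency = 69.5944 ms


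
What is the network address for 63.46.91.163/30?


IP:   00111111.00101110.01011011.10100011
Mask: 11111111.11111111.11111111.11111100
AND operation:
Net:  00111111.00101110.01011011.10100000
Network: 63.46.91.160/30


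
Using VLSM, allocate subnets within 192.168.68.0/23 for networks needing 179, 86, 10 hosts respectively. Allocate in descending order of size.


179 hosts -> /24 (254 usable): 192.168.68.0/24
86 hosts -> /25 (126 usable): 192.168.69.0/25
10 hosts -> /28 (14 usable): 192.168.69.128/28
Allocation: 192.168.68.0/24 (179 hosts, 254 usable); 192.168.69.0/25 (86 hosts, 126 usable); 192.168.69.128/28 (10 hosts, 14 usable)


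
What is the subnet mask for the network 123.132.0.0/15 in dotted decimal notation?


/15 means 15 network bits, 17 host bits
Binary: 11111111111111100000000000000000
Mask: 255.254.0.0


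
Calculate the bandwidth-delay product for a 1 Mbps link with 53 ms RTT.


BDP = bandwidth * RTT
= 1 Mbps * 53 ms
= 1 * 1e6 * 53 / 1000 bits
= 53000 bits
= 6625 bytes
= 6.4697 KB
BDP = 53000 bits (6625 bytes)


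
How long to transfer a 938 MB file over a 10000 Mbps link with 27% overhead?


Effective throughput = 10000 * (1 - 27/100) = 7300 Mbps
File size in Mb = 938 * 8 = 7504 Mb
Time = 7504 / 7300
Time = 1.0279 seconds


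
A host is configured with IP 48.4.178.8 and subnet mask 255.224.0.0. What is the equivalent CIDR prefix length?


Binary: 11111111.11100000.00000000.00000000
Count leading 1s
Prefix: /11


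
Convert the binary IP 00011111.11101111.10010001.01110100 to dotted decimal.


00011111 = 31
11101111 = 239
10010001 = 145
01110100 = 116
IP: 31.239.145.116


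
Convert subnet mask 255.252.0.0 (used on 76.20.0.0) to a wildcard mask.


Subnet mask: 255.252.0.0
Wildcard = 255.255.255.255 - subnet mask
255 - 255 = 0
255 - 252 = 3
255 - 0 = 255
255 - 0 = 255
Wildcard: 0.3.255.255


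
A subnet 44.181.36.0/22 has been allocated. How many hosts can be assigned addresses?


Host bits = 32 - 22 = 10
Total addresses = 2^10 = 1024
Usable = total - 2 (network and broadcast)
Usable hosts: 1022


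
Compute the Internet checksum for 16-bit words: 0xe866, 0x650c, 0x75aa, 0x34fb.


Sum all words (with carry folding):
+ 0xe866 = 0xe866
+ 0x650c = 0x4d73
+ 0x75aa = 0xc31d
+ 0x34fb = 0xf818
One's complement: ~0xf818
Checksum = 0x07e7
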